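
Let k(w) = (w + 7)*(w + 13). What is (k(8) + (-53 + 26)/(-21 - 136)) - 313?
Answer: 341/157 ≈ 2.1720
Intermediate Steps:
k(w) = (7 + w)*(13 + w)
(k(8) + (-53 + 26)/(-21 - 136)) - 313 = ((91 + 8² + 20*8) + (-53 + 26)/(-21 - 136)) - 313 = ((91 + 64 + 160) - 27/(-157)) - 313 = (315 - 27*(-1/157)) - 313 = (315 + 27/157) - 313 = 49482/157 - 313 = 341/157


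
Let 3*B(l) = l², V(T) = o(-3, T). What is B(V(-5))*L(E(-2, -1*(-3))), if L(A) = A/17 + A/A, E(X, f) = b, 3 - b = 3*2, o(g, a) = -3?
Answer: 42/17 ≈ 2.4706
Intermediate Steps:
b = -3 (b = 3 - 3*2 = 3 - 1*6 = 3 - 6 = -3)
E(X, f) = -3
V(T) = -3
B(l) = l²/3
L(A) = 1 + A/17 (L(A) = A*(1/17) + 1 = A/17 + 1 = 1 + A/17)
B(V(-5))*L(E(-2, -1*(-3))) = ((⅓)*(-3)²)*(1 + (1/17)*(-3)) = ((⅓)*9)*(1 - 3/17) = 3*(14/17) = 42/17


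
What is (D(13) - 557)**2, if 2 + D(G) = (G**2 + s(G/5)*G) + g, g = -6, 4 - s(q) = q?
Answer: 3568321/25 ≈ 1.4273e+5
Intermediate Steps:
s(q) = 4 - q
D(G) = -8 + G**2 + G*(4 - G/5) (D(G) = -2 + ((G**2 + (4 - G/5)*G) - 6) = -2 + ((G**2 + G*(4 - G/5)) - 6) = -2 + (-6 + G**2 + G*(4 - G/5)) = -8 + G**2 + G*(4 - G/5))
(D(13) - 557)**2 = ((-8 + 4*13 + (4/5)*13**2) - 557)**2 = ((-8 + 52 + (4/5)*169) - 557)**2 = ((-8 + 52 + 676/5) - 557)**2 = (896/5 - 557)**2 = (-1889/5)**2 = 3568321/25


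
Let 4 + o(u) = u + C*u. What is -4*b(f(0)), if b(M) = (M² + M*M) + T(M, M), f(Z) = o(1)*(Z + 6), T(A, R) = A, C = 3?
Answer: 0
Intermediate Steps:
o(u) = -4 + 4*u (o(u) = -4 + (u + 3*u) = -4 + 4*u)
f(Z) = 0 (f(Z) = (-4 + 4*1)*(Z + 6) = (-4 + 4)*(6 + Z) = 0*(6 + Z) = 0)
b(M) = M + 2*M² (b(M) = (M² + M*M) + M = (M² + M²) + M = 2*M² + M = M + 2*M²)
-4*b(f(0)) = -0*(1 + 2*0) = -0*(1 + 0) = -0 = -4*0 = 0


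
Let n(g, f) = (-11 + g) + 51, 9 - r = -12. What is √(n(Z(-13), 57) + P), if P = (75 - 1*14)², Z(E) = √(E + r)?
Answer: √(3761 + 2*√2) ≈ 61.350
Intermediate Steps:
r = 21 (r = 9 - 1*(-12) = 9 + 12 = 21)
Z(E) = √(21 + E) (Z(E) = √(E + 21) = √(21 + E))
P = 3721 (P = (75 - 14)² = 61² = 3721)
n(g, f) = 40 + g
√(n(Z(-13), 57) + P) = √((40 + √(21 - 13)) + 3721) = √((40 + √8) + 3721) = √((40 + 2*√2) + 3721) = √(3761 + 2*√2)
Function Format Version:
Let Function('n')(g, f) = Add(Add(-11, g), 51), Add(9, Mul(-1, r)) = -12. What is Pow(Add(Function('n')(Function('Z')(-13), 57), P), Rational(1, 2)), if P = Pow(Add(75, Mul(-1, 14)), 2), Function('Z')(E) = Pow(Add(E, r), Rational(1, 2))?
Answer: Pow(Add(3761, Mul(2, Pow(2, Rational(1, 2)))), Rational(1, 2)) ≈ 61.350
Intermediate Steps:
r = 21 (r = Add(9, Mul(-1, -12)) = Add(9, 12) = 21)
Function('Z')(E) = Pow(Add(21, E), Rational(1, 2)) (Function('Z')(E) = Pow(Add(E, 21), Rational(1, 2)) = Pow(Add(21, E), Rational(1, 2)))
P = 3721 (P = Pow(Add(75, -14), 2) = Pow(61, 2) = 3721)
Function('n')(g, f) = Add(40, g)
Pow(Add(Function('n')(Function('Z')(-13), 57), P), Rational(1, 2)) = Pow(Add(Add(40, Pow(Add(21, -13), Rational(1, 2))), 3721), Rational(1, 2)) = Pow(Add(Add(40, Pow(8, Rational(1, 2))), 3721), Rational(1, 2)) = Pow(Add(Add(40, Mul(2, Pow(2, Rational(1, 2)))), 3721), Rational(1, 2)) = Pow(Add(3761, Mul(2, Pow(2, Rational(1, 2)))), Rational(1, 2))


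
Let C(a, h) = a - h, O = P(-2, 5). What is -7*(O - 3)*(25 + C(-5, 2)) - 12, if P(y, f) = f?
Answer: -264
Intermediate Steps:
O = 5
-7*(O - 3)*(25 + C(-5, 2)) - 12 = -7*(5 - 3)*(25 + (-5 - 1*2)) - 12 = -14*(25 + (-5 - 2)) - 12 = -14*(25 - 7) - 12 = -14*18 - 12 = -7*36 - 12 = -252 - 12 = -264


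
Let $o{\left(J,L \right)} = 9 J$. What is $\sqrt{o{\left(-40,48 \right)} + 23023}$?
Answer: $\sqrt{22663} \approx 150.54$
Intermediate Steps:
$\sqrt{o{\left(-40,48 \right)} + 23023} = \sqrt{9 \left(-40\right) + 23023} = \sqrt{-360 + 23023} = \sqrt{22663}$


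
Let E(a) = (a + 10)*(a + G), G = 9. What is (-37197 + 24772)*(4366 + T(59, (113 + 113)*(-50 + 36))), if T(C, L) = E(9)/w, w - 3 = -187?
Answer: -4988649925/92 ≈ -5.4224e+7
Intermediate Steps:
w = -184 (w = 3 - 187 = -184)
E(a) = (9 + a)*(10 + a) (E(a) = (a + 10)*(a + 9) = (10 + a)*(9 + a) = (9 + a)*(10 + a))
T(C, L) = -171/92 (T(C, L) = (90 + 9**2 + 19*9)/(-184) = (90 + 81 + 171)*(-1/184) = 342*(-1/184) = -171/92)
(-37197 + 24772)*(4366 + T(59, (113 + 113)*(-50 + 36))) = (-37197 + 24772)*(4366 - 171/92) = -12425*401501/92 = -4988649925/92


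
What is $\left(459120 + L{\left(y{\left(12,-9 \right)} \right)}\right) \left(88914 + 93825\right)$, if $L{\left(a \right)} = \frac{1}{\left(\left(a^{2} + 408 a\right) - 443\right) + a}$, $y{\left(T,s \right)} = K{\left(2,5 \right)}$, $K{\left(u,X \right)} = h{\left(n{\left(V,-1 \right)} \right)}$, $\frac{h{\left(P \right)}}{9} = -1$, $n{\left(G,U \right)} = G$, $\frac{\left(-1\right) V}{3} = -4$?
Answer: $\frac{339204181113501}{4043} \approx 8.3899 \cdot 10^{10}$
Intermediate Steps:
$V = 12$ ($V = \left(-3\right) \left(-4\right) = 12$)
$h{\left(P \right)} = -9$ ($h{\left(P \right)} = 9 \left(-1\right) = -9$)
$K{\left(u,X \right)} = -9$
$y{\left(T,s \right)} = -9$
$L{\left(a \right)} = \frac{1}{-443 + a^{2} + 409 a}$ ($L{\left(a \right)} = \frac{1}{\left(-443 + a^{2} + 408 a\right) + a} = \frac{1}{-443 + a^{2} + 409 a}$)
$\left(459120 + L{\left(y{\left(12,-9 \right)} \right)}\right) \left(88914 + 93825\right) = \left(459120 + \frac{1}{-443 + \left(-9\right)^{2} + 409 \left(-9\right)}\right) \left(88914 + 93825\right) = \left(459120 + \frac{1}{-443 + 81 - 3681}\right) 182739 = \left(459120 + \frac{1}{-4043}\right) 182739 = \left(459120 - \frac{1}{4043}\right) 182739 = \frac{1856222159}{4043} \cdot 182739 = \frac{339204181113501}{4043}$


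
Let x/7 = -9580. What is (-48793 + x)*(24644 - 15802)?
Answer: -1024372226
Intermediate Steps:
x = -67060 (x = 7*(-9580) = -67060)
(-48793 + x)*(24644 - 15802) = (-48793 - 67060)*(24644 - 15802) = -115853*8842 = -1024372226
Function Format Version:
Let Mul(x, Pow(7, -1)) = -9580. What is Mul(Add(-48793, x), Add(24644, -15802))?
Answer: -1024372226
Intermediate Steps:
x = -67060 (x = Mul(7, -9580) = -67060)
Mul(Add(-48793, x), Add(24644, -15802)) = Mul(Add(-48793, -67060), Add(24644, -15802)) = Mul(-115853, 8842) = -1024372226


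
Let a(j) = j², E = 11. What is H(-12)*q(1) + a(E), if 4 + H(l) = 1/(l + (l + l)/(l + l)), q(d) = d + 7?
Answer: 971/11 ≈ 88.273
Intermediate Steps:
q(d) = 7 + d
H(l) = -4 + 1/(1 + l) (H(l) = -4 + 1/(l + (l + l)/(l + l)) = -4 + 1/(l + (2*l)/((2*l))) = -4 + 1/(l + (2*l)*(1/(2*l))) = -4 + 1/(l + 1) = -4 + 1/(1 + l))
H(-12)*q(1) + a(E) = ((-3 - 4*(-12))/(1 - 12))*(7 + 1) + 11² = ((-3 + 48)/(-11))*8 + 121 = -1/11*45*8 + 121 = -45/11*8 + 121 = -360/11 + 121 = 971/11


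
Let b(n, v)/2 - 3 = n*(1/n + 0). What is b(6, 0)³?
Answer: 512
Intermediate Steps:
b(n, v) = 8 (b(n, v) = 6 + 2*(n*(1/n + 0)) = 6 + 2*(n/n) = 6 + 2*1 = 6 + 2 = 8)
b(6, 0)³ = 8³ = 512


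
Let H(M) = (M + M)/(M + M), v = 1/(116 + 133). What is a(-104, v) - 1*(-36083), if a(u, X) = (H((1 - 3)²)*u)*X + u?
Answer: 8958667/249 ≈ 35979.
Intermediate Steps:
v = 1/249 ≈ 0.0040161
H(M) = 1 (H(M) = (2*M)/((2*M)) = (2*M)*(1/(2*M)) = 1)
a(u, X) = u + X*u (a(u, X) = (1*u)*X + u = u*X + u = X*u + u = u + X*u)
a(-104, v) - 1*(-36083) = -104*(1 + 1/249) - 1*(-36083) = -104*250/249 + 36083 = -26000/249 + 36083 = 8958667/249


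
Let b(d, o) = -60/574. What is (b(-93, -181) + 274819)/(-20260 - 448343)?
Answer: -78873023/134489061 ≈ -0.58646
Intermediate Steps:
b(d, o) = -30/287 (b(d, o) = -60*1/574 = -30/287)
(b(-93, -181) + 274819)/(-20260 - 448343) = (-30/287 + 274819)/(-20260 - 448343) = (78873023/287)/(-468603) = (78873023/287)*(-1/468603) = -78873023/134489061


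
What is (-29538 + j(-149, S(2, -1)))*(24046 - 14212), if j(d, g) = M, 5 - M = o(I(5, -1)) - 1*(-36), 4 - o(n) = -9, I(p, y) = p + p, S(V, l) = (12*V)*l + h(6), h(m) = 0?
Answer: -290909388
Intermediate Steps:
S(V, l) = 12*V*l (S(V, l) = (12*V)*l + 0 = 12*V*l + 0 = 12*V*l)
I(p, y) = 2*p
o(n) = 13 (o(n) = 4 - 1*(-9) = 4 + 9 = 13)
M = -44 (M = 5 - (13 - 1*(-36)) = 5 - (13 + 36) = 5 - 1*49 = 5 - 49 = -44)
j(d, g) = -44
(-29538 + j(-149, S(2, -1)))*(24046 - 14212) = (-29538 - 44)*(24046 - 14212) = -29582*9834 = -290909388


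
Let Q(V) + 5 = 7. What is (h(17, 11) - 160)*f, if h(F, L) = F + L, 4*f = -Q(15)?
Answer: 66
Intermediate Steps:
Q(V) = 2 (Q(V) = -5 + 7 = 2)
f = -½ (f = (-1*2)/4 = (¼)*(-2) = -½ ≈ -0.50000)
(h(17, 11) - 160)*f = ((17 + 11) - 160)*(-½) = (28 - 160)*(-½) = -132*(-½) = 66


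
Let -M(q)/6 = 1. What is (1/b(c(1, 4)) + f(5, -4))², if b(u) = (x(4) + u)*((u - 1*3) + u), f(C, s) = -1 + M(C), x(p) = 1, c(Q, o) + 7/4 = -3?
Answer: 6848689/140625 ≈ 48.702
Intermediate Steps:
M(q) = -6 (M(q) = -6*1 = -6)
c(Q, o) = -19/4 (c(Q, o) = -7/4 - 3 = -19/4)
f(C, s) = -7 (f(C, s) = -1 - 6 = -7)
b(u) = (1 + u)*(-3 + 2*u) (b(u) = (1 + u)*((u - 1*3) + u) = (1 + u)*((u - 3) + u) = (1 + u)*((-3 + u) + u) = (1 + u)*(-3 + 2*u))
(1/b(c(1, 4)) + f(5, -4))² = (1/(-3 - 1*(-19/4) + 2*(-19/4)²) - 7)² = (1/(-3 + 19/4 + 2*(361/16)) - 7)² = (1/(-3 + 19/4 + 361/8) - 7)² = (1/(375/8) - 7)² = (8/375 - 7)² = (-2617/375)² = 6848689/140625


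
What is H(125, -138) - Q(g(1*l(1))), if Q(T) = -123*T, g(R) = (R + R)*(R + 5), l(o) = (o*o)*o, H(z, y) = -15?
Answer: 1461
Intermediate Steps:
l(o) = o³ (l(o) = o²*o = o³)
g(R) = 2*R*(5 + R) (g(R) = (2*R)*(5 + R) = 2*R*(5 + R))
H(125, -138) - Q(g(1*l(1))) = -15 - (-123)*2*(1*1³)*(5 + 1*1³) = -15 - (-123)*2*(1*1)*(5 + 1*1) = -15 - (-123)*2*1*(5 + 1) = -15 - (-123)*2*1*6 = -15 - (-123)*12 = -15 - 1*(-1476) = -15 + 1476 = 1461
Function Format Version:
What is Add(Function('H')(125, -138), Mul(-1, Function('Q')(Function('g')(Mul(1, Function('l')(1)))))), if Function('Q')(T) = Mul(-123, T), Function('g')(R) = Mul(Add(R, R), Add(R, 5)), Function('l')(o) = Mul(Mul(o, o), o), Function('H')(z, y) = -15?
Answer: 1461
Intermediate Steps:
Function('l')(o) = Pow(o, 3) (Function('l')(o) = Mul(Pow(o, 2), o) = Pow(o, 3))
Function('g')(R) = Mul(2, R, Add(5, R)) (Function('g')(R) = Mul(Mul(2, R), Add(5, R)) = Mul(2, R, Add(5, R)))
Add(Function('H')(125, -138), Mul(-1, Function('Q')(Function('g')(Mul(1, Function('l')(1)))))) = Add(-15, Mul(-1, Mul(-123, Mul(2, Mul(1, Pow(1, 3)), Add(5, Mul(1, Pow(1, 3))))))) = Add(-15, Mul(-1, Mul(-123, Mul(2, Mul(1, 1), Add(5, Mul(1, 1)))))) = Add(-15, Mul(-1, Mul(-123, Mul(2, 1, Add(5, 1))))) = Add(-15, Mul(-1, Mul(-123, Mul(2, 1, 6)))) = Add(-15, Mul(-1, Mul(-123, 12))) = Add(-15, Mul(-1, -1476)) = Add(-15, 1476) = 1461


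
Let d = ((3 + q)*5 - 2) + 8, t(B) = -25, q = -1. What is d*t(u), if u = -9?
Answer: -400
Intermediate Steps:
d = 16 (d = ((3 - 1)*5 - 2) + 8 = (2*5 - 2) + 8 = (10 - 2) + 8 = 8 + 8 = 16)
d*t(u) = 16*(-25) = -400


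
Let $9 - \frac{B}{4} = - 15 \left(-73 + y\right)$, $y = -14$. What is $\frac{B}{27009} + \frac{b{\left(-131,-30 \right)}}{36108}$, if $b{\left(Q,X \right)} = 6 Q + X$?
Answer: $- \frac{113956}{531177} \approx -0.21453$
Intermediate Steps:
$b{\left(Q,X \right)} = X + 6 Q$
$B = -5184$ ($B = 36 - 4 \left(- 15 \left(-73 - 14\right)\right) = 36 - 4 \left(\left(-15\right) \left(-87\right)\right) = 36 - 5220 = -5184$)
$\frac{B}{27009} + \frac{b{\left(-131,-30 \right)}}{36108} = - \frac{5184}{27009} + \frac{-30 + 6 \left(-131\right)}{36108} = \left(-5184\right) \frac{1}{27009} + \left(-30 - 786\right) \frac{1}{36108} = - \frac{576}{3001} - \frac{4}{177} = - \frac{113956}{531177}$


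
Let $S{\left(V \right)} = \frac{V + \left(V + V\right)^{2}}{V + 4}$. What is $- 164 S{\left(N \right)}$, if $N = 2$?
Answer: $-492$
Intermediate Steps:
$S{\left(V \right)} = \frac{V + 4 V^{2}}{4 + V}$ ($S{\left(V \right)} = \frac{V + \left(2 V\right)^{2}}{4 + V} = \frac{V + 4 V^{2}}{4 + V}$)
$- 164 S{\left(N \right)} = - 164 \frac{2 \left(1 + 4 \cdot 2\right)}{4 + 2} = - 164 \frac{2 \left(1 + 8\right)}{6} = - 164 \cdot 2 \cdot \frac{1}{6} \cdot 9 = \left(-164\right) 3 = -492$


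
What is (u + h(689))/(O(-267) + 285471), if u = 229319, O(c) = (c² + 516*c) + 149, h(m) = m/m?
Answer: 229320/219137 ≈ 1.0465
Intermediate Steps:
h(m) = 1
O(c) = 149 + c² + 516*c
(u + h(689))/(O(-267) + 285471) = (229319 + 1)/((149 + (-267)² + 516*(-267)) + 285471) = 229320/((149 + 71289 - 137772) + 285471) = 229320/(-66334 + 285471) = 229320/219137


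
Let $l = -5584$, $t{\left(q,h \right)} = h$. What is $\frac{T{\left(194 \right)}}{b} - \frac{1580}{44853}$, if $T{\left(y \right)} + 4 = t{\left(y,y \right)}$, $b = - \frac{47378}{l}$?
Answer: $\frac{23756190820}{1062522717} \approx 22.358$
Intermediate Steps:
$b = \frac{23689}{2792}$ ($b = - \frac{47378}{-5584} = \left(-47378\right) \left(- \frac{1}{5584}\right) = \frac{23689}{2792} \approx 8.4846$)
$T{\left(y \right)} = -4 + y$
$\frac{T{\left(194 \right)}}{b} - \frac{1580}{44853} = \frac{-4 + 194}{\frac{23689}{2792}} - \frac{1580}{44853} = 190 \cdot \frac{2792}{23689} - \frac{1580}{44853} = \frac{530480}{23689} - \frac{1580}{44853} = \frac{23756190820}{1062522717}$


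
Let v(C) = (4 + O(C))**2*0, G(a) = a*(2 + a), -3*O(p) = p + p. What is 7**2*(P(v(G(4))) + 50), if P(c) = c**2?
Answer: 2450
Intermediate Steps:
O(p) = -2*p/3 (O(p) = -(p + p)/3 = -2*p/3)
v(C) = 0 (v(C) = (4 - 2*C/3)**2*0 = 0)
7**2*(P(v(G(4))) + 50) = 7**2*(0**2 + 50) = 49*(0 + 50) = 49*50 = 2450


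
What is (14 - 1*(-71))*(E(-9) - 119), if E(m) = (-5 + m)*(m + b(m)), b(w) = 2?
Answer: -1785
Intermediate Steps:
E(m) = (-5 + m)*(2 + m) (E(m) = (-5 + m)*(m + 2) = (-5 + m)*(2 + m))
(14 - 1*(-71))*(E(-9) - 119) = (14 - 1*(-71))*((-10 + (-9)² - 3*(-9)) - 119) = (14 + 71)*((-10 + 81 + 27) - 119) = 85*(98 - 119) = 85*(-21) = -1785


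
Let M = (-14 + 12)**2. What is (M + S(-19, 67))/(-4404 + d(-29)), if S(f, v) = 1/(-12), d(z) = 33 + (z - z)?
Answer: -1/1116 ≈ -0.00089606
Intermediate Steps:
d(z) = 33 (d(z) = 33 + 0 = 33)
M = 4 (M = (-2)**2 = 4)
S(f, v) = -1/12
(M + S(-19, 67))/(-4404 + d(-29)) = (4 - 1/12)/(-4404 + 33) = (47/12)/(-4371) = (47/12)*(-1/4371) = -1/1116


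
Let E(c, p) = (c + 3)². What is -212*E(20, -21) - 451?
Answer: -112599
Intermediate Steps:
E(c, p) = (3 + c)²
-212*E(20, -21) - 451 = -212*(3 + 20)² - 451 = -212*23² - 451 = -212*529 - 451 = -112148 - 451 = -112599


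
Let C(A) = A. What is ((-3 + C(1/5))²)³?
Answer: 7529536/15625 ≈ 481.89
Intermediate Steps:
((-3 + C(1/5))²)³ = ((-3 + 1/5)²)³ = ((-3 + ⅕)²)³ = ((-14/5)²)³ = (196/25)³ = 7529536/15625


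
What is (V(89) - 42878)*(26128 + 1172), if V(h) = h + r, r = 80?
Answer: -1165955700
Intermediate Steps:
V(h) = 80 + h (V(h) = h + 80 = 80 + h)
(V(89) - 42878)*(26128 + 1172) = ((80 + 89) - 42878)*(26128 + 1172) = (169 - 42878)*27300 = -42709*27300 = -1165955700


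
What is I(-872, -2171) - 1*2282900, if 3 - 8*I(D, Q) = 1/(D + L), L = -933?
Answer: -4120633823/1805 ≈ -2.2829e+6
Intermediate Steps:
I(D, Q) = 3/8 - 1/(8*(-933 + D)) (I(D, Q) = 3/8 - 1/(8*(D - 933)) = 3/8 - 1/(8*(-933 + D)))
I(-872, -2171) - 1*2282900 = (-2800 + 3*(-872))/(8*(-933 - 872)) - 1*2282900 = (⅛)*(-2800 - 2616)/(-1805) - 2282900 = (⅛)*(-1/1805)*(-5416) - 2282900 = 677/1805 - 2282900 = -4120633823/1805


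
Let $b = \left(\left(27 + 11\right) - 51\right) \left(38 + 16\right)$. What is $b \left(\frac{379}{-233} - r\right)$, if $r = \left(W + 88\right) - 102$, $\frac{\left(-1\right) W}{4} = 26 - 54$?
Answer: $\frac{16295526}{233} \approx 69938.0$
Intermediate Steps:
$W = 112$ ($W = - 4 \left(26 - 54\right) = \left(-4\right) \left(-28\right) = 112$)
$r = 98$ ($r = \left(112 + 88\right) - 102 = 200 - 102 = 98$)
$b = -702$ ($b = \left(38 - 51\right) 54 = \left(-13\right) 54 = -702$)
$b \left(\frac{379}{-233} - r\right) = - 702 \left(\frac{379}{-233} - 98\right) = - 702 \left(379 \left(- \frac{1}{233}\right) - 98\right) = - 702 \left(- \frac{379}{233} - 98\right) = \left(-702\right) \left(- \frac{23213}{233}\right) = \frac{16295526}{233}$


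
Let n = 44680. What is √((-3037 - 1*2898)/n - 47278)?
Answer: I*√943814500430/4468 ≈ 217.44*I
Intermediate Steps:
√((-3037 - 1*2898)/n - 47278) = √((-3037 - 1*2898)/44680 - 47278) = √((-3037 - 2898)*(1/44680) - 47278) = √(-5935*1/44680 - 47278) = √(-1187/8936 - 47278) = √(-422477395/8936) = I*√943814500430/4468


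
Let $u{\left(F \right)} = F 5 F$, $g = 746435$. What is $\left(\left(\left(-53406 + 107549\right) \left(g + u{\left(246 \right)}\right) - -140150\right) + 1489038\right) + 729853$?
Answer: $56799178186$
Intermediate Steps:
$u{\left(F \right)} = 5 F^{2}$ ($u{\left(F \right)} = 5 F F = 5 F^{2}$)
$\left(\left(\left(-53406 + 107549\right) \left(g + u{\left(246 \right)}\right) - -140150\right) + 1489038\right) + 729853 = \left(\left(\left(-53406 + 107549\right) \left(746435 + 5 \cdot 246^{2}\right) - -140150\right) + 1489038\right) + 729853 = \left(\left(54143 \left(746435 + 5 \cdot 60516\right) + 140150\right) + 1489038\right) + 729853 = \left(\left(54143 \left(746435 + 302580\right) + 140150\right) + 1489038\right) + 729853 = \left(\left(54143 \cdot 1049015 + 140150\right) + 1489038\right) + 729853 = \left(\left(56796819145 + 140150\right) + 1489038\right) + 729853 = \left(56796959295 + 1489038\right) + 729853 = 56798448333 + 729853 = 56799178186$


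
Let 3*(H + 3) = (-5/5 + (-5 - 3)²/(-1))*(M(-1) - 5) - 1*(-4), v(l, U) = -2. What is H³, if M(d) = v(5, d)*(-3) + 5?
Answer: -61629875/27 ≈ -2.2826e+6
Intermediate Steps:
M(d) = 11 (M(d) = -2*(-3) + 5 = 6 + 5 = 11)
H = -395/3 (H = -3 + ((-5/5 + (-5 - 3)²/(-1))*(11 - 5) - 1*(-4))/3 = -3 + ((-5*⅕ + (-8)²*(-1))*6 + 4)/3 = -3 + ((-1 + 64*(-1))*6 + 4)/3 = -3 + ((-1 - 64)*6 + 4)/3 = -3 + (-65*6 + 4)/3 = -3 + (-390 + 4)/3 = -3 + (⅓)*(-386) = -3 - 386/3 = -395/3 ≈ -131.67)
H³ = (-395/3)³ = -61629875/27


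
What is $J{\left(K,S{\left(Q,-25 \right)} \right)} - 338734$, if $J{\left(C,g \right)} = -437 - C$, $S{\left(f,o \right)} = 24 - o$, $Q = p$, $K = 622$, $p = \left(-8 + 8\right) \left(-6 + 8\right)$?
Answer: $-339793$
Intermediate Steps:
$p = 0$ ($p = 0 \cdot 2 = 0$)
$Q = 0$
$J{\left(K,S{\left(Q,-25 \right)} \right)} - 338734 = \left(-437 - 622\right) - 338734 = -1059 - 338734 = -339793$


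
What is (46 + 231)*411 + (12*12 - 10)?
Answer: 113981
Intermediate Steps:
(46 + 231)*411 + (12*12 - 10) = 277*411 + (144 - 10) = 113847 + 134 = 113981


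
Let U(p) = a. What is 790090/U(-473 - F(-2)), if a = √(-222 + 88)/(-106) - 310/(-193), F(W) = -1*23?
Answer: 265568953844600/542385483 + 1559793307730*I*√134/542385483 ≈ 4.8963e+5 + 33290.0*I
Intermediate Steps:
F(W) = -23
a = 310/193 - I*√134/106 (a = √(-134)*(-1/106) - 310*(-1/193) = (I*√134)*(-1/106) + 310/193 = -I*√134/106 + 310/193 = 310/193 - I*√134/106 ≈ 1.6062 - 0.10921*I)
U(p) = 310/193 - I*√134/106
790090/U(-473 - F(-2)) = 790090/(310/193 - I*√134/106)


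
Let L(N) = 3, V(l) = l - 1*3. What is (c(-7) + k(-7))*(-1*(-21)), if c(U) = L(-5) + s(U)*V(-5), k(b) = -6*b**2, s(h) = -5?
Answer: -5271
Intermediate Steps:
V(l) = -3 + l (V(l) = l - 3 = -3 + l)
c(U) = 43 (c(U) = 3 - 5*(-3 - 5) = 3 - 5*(-8) = 3 + 40 = 43)
(c(-7) + k(-7))*(-1*(-21)) = (43 - 6*(-7)**2)*(-1*(-21)) = (43 - 6*49)*21 = (43 - 294)*21 = -251*21 = -5271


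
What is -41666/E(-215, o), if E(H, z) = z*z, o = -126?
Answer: -20833/7938 ≈ -2.6245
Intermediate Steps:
E(H, z) = z²
-41666/E(-215, o) = -41666/((-126)²) = -41666/15876 = -41666*1/15876 = -20833/7938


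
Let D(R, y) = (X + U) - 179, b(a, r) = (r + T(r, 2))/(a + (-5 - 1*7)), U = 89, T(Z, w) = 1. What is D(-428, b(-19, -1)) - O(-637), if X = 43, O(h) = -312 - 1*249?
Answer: 514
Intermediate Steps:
O(h) = -561 (O(h) = -312 - 249 = -561)
b(a, r) = (1 + r)/(-12 + a) (b(a, r) = (r + 1)/(a + (-5 - 1*7)) = (1 + r)/(a + (-5 - 7)) = (1 + r)/(a - 12) = (1 + r)/(-12 + a))
D(R, y) = -47 (D(R, y) = (43 + 89) - 179 = 132 - 179 = -47)
D(-428, b(-19, -1)) - O(-637) = -47 - 1*(-561) = -47 + 561 = 514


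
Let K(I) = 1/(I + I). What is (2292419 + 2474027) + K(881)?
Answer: 8398477853/1762 ≈ 4.7664e+6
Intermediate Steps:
K(I) = 1/(2*I)
(2292419 + 2474027) + K(881) = (2292419 + 2474027) + (½)/881 = 4766446 + (½)*(1/881) = 4766446 + 1/1762 = 8398477853/1762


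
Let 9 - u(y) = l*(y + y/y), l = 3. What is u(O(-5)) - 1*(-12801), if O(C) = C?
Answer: 12822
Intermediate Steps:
u(y) = 6 - 3*y (u(y) = 9 - 3*(y + y/y) = 9 - 3*(y + 1) = 9 - 3*(1 + y) = 9 - (3 + 3*y) = 9 + (-3 - 3*y) = 6 - 3*y)
u(O(-5)) - 1*(-12801) = (6 - 3*(-5)) - 1*(-12801) = (6 + 15) + 12801 = 21 + 12801 = 12822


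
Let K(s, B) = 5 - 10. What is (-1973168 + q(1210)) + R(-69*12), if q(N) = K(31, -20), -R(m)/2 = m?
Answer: -1971517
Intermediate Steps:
R(m) = -2*m
K(s, B) = -5
q(N) = -5
(-1973168 + q(1210)) + R(-69*12) = (-1973168 - 5) - (-138)*12 = -1973173 - 2*(-828) = -1973173 + 1656 = -1971517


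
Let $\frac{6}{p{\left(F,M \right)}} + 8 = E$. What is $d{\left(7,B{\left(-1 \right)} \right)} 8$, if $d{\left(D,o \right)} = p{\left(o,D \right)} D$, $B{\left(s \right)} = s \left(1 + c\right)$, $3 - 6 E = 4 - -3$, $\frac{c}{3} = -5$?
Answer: $- \frac{504}{13} \approx -38.769$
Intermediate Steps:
$c = -15$ ($c = 3 \left(-5\right) = -15$)
$E = - \frac{2}{3}$ ($E = \frac{1}{2} - \frac{4 - -3}{6} = \frac{1}{2} - \frac{4 + 3}{6} = \frac{1}{2} - \frac{7}{6} = - \frac{2}{3} \approx -0.66667$)
$p{\left(F,M \right)} = - \frac{9}{13}$ ($p{\left(F,M \right)} = \frac{6}{-8 - \frac{2}{3}} = \frac{6}{- \frac{26}{3}} = 6 \left(- \frac{3}{26}\right) = - \frac{9}{13}$)
$B{\left(s \right)} = - 14 s$ ($B{\left(s \right)} = s \left(1 - 15\right) = s \left(-14\right) = - 14 s$)
$d{\left(D,o \right)} = - \frac{9 D}{13}$
$d{\left(7,B{\left(-1 \right)} \right)} 8 = \left(- \frac{9}{13}\right) 7 \cdot 8 = \left(- \frac{63}{13}\right) 8 = - \frac{504}{13}$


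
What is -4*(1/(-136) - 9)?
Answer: 1225/34 ≈ 36.029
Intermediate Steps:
-4*(1/(-136) - 9) = -4*(-1/136 - 9) = -4*(-1225/136) = 1225/34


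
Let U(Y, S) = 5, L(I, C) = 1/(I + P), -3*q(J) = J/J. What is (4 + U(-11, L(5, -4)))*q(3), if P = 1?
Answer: -3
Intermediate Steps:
q(J) = -⅓ (q(J) = -J/(3*J) = -⅓*1 = -⅓)
L(I, C) = 1/(1 + I) (L(I, C) = 1/(I + 1) = 1/(1 + I))
(4 + U(-11, L(5, -4)))*q(3) = (4 + 5)*(-⅓) = 9*(-⅓) = -3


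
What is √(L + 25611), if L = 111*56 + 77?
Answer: 4*√1994 ≈ 178.62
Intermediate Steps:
L = 6293 (L = 6216 + 77 = 6293)
√(L + 25611) = √(6293 + 25611) = √31904 = 4*√1994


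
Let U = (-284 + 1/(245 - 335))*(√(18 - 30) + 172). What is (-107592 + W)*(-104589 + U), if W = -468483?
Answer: 265176962155/3 + 981670205*I*√3/3 ≈ 8.8392e+10 + 5.6677e+8*I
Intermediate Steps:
U = -2198246/45 - 25561*I*√3/45 (U = (-284 + 1/(-90))*(√(-12) + 172) = (-284 - 1/90)*(2*I*√3 + 172) = -25561*(172 + 2*I*√3)/90 = -2198246/45 - 25561*I*√3/45 ≈ -48850.0 - 983.84*I)
(-107592 + W)*(-104589 + U) = (-107592 - 468483)*(-104589 + (-2198246/45 - 25561*I*√3/45)) = -576075*(-6904751/45 - 25561*I*√3/45) = 265176962155/3 + 981670205*I*√3/3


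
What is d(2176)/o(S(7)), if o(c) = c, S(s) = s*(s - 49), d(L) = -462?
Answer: 11/7 ≈ 1.5714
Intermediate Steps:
S(s) = s*(-49 + s)
d(2176)/o(S(7)) = -462*1/(7*(-49 + 7)) = -462/(7*(-42)) = -462/(-294) = -462*(-1/294) = 11/7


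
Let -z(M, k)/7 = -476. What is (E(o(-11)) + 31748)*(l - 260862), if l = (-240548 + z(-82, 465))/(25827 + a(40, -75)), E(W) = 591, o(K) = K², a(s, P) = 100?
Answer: -218728263812310/25927 ≈ -8.4363e+9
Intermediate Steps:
z(M, k) = 3332 (z(M, k) = -7*(-476) = 3332)
l = -237216/25927 (l = (-240548 + 3332)/(25827 + 100) = -237216/25927 ≈ -9.1494)
(E(o(-11)) + 31748)*(l - 260862) = (591 + 31748)*(-237216/25927 - 260862) = 32339*(-6763606290/25927) = -218728263812310/25927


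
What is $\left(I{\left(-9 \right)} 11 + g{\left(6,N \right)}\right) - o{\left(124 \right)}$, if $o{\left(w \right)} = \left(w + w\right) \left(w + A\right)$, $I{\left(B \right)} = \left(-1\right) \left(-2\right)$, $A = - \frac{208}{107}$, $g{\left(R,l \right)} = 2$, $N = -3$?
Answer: $- \frac{3236312}{107} \approx -30246.0$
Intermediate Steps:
$A = - \frac{208}{107}$ ($A = \left(-208\right) \frac{1}{107} = - \frac{208}{107} \approx -1.9439$)
$I{\left(B \right)} = 2$
$o{\left(w \right)} = 2 w \left(- \frac{208}{107} + w\right)$ ($o{\left(w \right)} = \left(w + w\right) \left(w - \frac{208}{107}\right) = 2 w \left(- \frac{208}{107} + w\right)$)
$\left(I{\left(-9 \right)} 11 + g{\left(6,N \right)}\right) - o{\left(124 \right)} = \left(2 \cdot 11 + 2\right) - \frac{2}{107} \cdot 124 \left(-208 + 107 \cdot 124\right) = \left(22 + 2\right) - \frac{2}{107} \cdot 124 \left(-208 + 13268\right) = 24 - \frac{2}{107} \cdot 124 \cdot 13060 = 24 - \frac{3238880}{107} = - \frac{3236312}{107}$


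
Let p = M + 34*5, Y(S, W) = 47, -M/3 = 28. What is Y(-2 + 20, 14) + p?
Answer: 133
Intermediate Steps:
M = -84 (M = -3*28 = -84)
p = 86 (p = -84 + 34*5 = -84 + 170 = 86)
Y(-2 + 20, 14) + p = 47 + 86 = 133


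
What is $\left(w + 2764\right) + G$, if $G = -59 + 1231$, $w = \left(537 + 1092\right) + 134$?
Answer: $5699$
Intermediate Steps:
$w = 1763$ ($w = 1629 + 134 = 1763$)
$G = 1172$
$\left(w + 2764\right) + G = \left(1763 + 2764\right) + 1172 = 4527 + 1172 = 5699$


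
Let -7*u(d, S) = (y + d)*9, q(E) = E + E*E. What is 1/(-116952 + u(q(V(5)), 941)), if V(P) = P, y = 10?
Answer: -7/819024 ≈ -8.5468e-6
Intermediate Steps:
q(E) = E + E²
u(d, S) = -90/7 - 9*d/7 (u(d, S) = -(10 + d)*9/7 = -(90 + 9*d)/7 = -90/7 - 9*d/7)
1/(-116952 + u(q(V(5)), 941)) = 1/(-116952 + (-90/7 - 45*(1 + 5)/7)) = 1/(-116952 + (-90/7 - 45*6/7)) = 1/(-116952 + (-90/7 - 9/7*30)) = 1/(-116952 + (-90/7 - 270/7)) = 1/(-116952 - 360/7) = 1/(-819024/7) = -7/819024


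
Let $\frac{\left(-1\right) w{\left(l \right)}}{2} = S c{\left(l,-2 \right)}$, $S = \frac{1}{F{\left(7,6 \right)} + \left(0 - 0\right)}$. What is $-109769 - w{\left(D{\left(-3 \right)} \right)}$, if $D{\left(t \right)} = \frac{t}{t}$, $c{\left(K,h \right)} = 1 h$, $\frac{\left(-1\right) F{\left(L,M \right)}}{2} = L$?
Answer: $- \frac{768381}{7} \approx -1.0977 \cdot 10^{5}$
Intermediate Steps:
$F{\left(L,M \right)} = - 2 L$
$c{\left(K,h \right)} = h$
$D{\left(t \right)} = 1$
$S = - \frac{1}{14}$ ($S = \frac{1}{\left(-2\right) 7 + \left(0 - 0\right)} = \frac{1}{-14 + \left(0 + 0\right)} = \frac{1}{-14 + 0} = \frac{1}{-14} = - \frac{1}{14} \approx -0.071429$)
$w{\left(l \right)} = - \frac{2}{7}$ ($w{\left(l \right)} = - 2 \left(\left(- \frac{1}{14}\right) \left(-2\right)\right) = \left(-2\right) \frac{1}{7} = - \frac{2}{7}$)
$-109769 - w{\left(D{\left(-3 \right)} \right)} = -109769 - - \frac{2}{7} = -109769 + \frac{2}{7} = - \frac{768381}{7}$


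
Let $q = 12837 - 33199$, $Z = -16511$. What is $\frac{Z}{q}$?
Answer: $\frac{16511}{20362} \approx 0.81087$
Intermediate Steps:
$q = -20362$ ($q = 12837 - 33199 = -20362$)
$\frac{Z}{q} = - \frac{16511}{-20362} = \left(-16511\right) \left(- \frac{1}{20362}\right) = \frac{16511}{20362}$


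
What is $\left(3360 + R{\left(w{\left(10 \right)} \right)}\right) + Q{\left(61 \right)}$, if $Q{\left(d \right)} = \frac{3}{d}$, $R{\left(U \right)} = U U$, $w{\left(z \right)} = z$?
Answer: $\frac{211063}{61} \approx 3460.1$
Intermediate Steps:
$R{\left(U \right)} = U^{2}$
$\left(3360 + R{\left(w{\left(10 \right)} \right)}\right) + Q{\left(61 \right)} = \left(3360 + 10^{2}\right) + \frac{3}{61} = \left(3360 + 100\right) + 3 \cdot \frac{1}{61} = 3460 + \frac{3}{61} = \frac{211063}{61}$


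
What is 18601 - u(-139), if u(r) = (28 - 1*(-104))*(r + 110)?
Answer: 22429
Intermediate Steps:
u(r) = 14520 + 132*r (u(r) = (28 + 104)*(110 + r) = 132*(110 + r) = 14520 + 132*r)
18601 - u(-139) = 18601 - (14520 + 132*(-139)) = 18601 - (14520 - 18348) = 18601 - 1*(-3828) = 18601 + 3828 = 22429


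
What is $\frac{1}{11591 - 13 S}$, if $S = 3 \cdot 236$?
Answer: $\frac{1}{2387} \approx 0.00041894$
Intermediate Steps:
$S = 708$
$\frac{1}{11591 - 13 S} = \frac{1}{11591 - 9204} = \frac{1}{2387}$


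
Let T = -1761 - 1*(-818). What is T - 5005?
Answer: -5948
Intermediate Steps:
T = -943 (T = -1761 + 818 = -943)
T - 5005 = -943 - 5005 = -5948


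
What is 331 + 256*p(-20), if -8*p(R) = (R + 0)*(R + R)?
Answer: -25269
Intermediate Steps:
p(R) = -R²/4 (p(R) = -(R + 0)*(R + R)/8 = -R*2*R/8 = -R²/4)
331 + 256*p(-20) = 331 + 256*(-¼*(-20)²) = 331 + 256*(-¼*400) = 331 + 256*(-100) = 331 - 25600 = -25269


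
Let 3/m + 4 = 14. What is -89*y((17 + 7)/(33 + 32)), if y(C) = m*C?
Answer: -3204/325 ≈ -9.8585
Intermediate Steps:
m = 3/10 (m = 3/(-4 + 14) = 3/10 ≈ 0.30000)
y(C) = 3*C/10
-89*y((17 + 7)/(33 + 32)) = -267*(17 + 7)/(33 + 32)/10 = -267*24/65/10 = -267*24*(1/65)/10 = -267*24/(10*65) = -89*36/325 = -3204/325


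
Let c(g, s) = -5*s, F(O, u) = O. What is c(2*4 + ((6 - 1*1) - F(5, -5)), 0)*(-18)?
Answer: 0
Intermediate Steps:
c(2*4 + ((6 - 1*1) - F(5, -5)), 0)*(-18) = -5*0*(-18) = 0*(-18) = 0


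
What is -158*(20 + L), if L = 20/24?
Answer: -9875/3 ≈ -3291.7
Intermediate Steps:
L = 5/6 (L = 20*(1/24) = 5/6 ≈ 0.83333)
-158*(20 + L) = -158*(20 + 5/6) = -158*125/6 = -1*9875/3 = -9875/3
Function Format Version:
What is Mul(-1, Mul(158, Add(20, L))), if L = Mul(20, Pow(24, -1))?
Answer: Rational(-9875, 3) ≈ -3291.7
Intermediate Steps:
L = Rational(5, 6) (L = Mul(20, Rational(1, 24)) = Rational(5, 6) ≈ 0.83333)
Mul(-1, Mul(158, Add(20, L))) = Mul(-1, Mul(158, Add(20, Rational(5, 6)))) = Mul(-1, Mul(158, Rational(125, 6))) = Mul(-1, Rational(9875, 3)) = Rational(-9875, 3)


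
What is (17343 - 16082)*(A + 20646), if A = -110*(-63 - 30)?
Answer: 38934636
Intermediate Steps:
A = 10230 (A = -110*(-93) = 10230)
(17343 - 16082)*(A + 20646) = (17343 - 16082)*(10230 + 20646) = 1261*30876 = 38934636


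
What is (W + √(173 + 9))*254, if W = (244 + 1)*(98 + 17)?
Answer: 7156450 + 254*√182 ≈ 7.1599e+6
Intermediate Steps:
W = 28175 (W = 245*115 = 28175)
(W + √(173 + 9))*254 = (28175 + √(173 + 9))*254 = (28175 + √182)*254 = 7156450 + 254*√182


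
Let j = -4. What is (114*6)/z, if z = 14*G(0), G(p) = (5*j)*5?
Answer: -171/350 ≈ -0.48857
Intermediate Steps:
G(p) = -100 (G(p) = (5*(-4))*5 = -20*5 = -100)
z = -1400 (z = 14*(-100) = -1400)
(114*6)/z = (114*6)/(-1400) = 684*(-1/1400) = -171/350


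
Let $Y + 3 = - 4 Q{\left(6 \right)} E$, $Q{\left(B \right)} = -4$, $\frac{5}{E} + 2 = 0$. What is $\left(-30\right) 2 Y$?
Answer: $2580$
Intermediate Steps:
$E = - \frac{5}{2}$ ($E = \frac{5}{-2 + 0} = \frac{5}{-2} = 5 \left(- \frac{1}{2}\right) = - \frac{5}{2} \approx -2.5$)
$Y = -43$ ($Y = -3 + \left(-4\right) \left(-4\right) \left(- \frac{5}{2}\right) = -3 + 16 \left(- \frac{5}{2}\right) = -3 - 40 = -43$)
$\left(-30\right) 2 Y = \left(-30\right) 2 \left(-43\right) = \left(-60\right) \left(-43\right) = 2580$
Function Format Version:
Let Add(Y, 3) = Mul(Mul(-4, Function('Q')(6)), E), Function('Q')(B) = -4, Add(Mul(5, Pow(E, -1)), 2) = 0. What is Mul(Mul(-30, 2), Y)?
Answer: 2580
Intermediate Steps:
E = Rational(-5, 2) (E = Mul(5, Pow(Add(-2, 0), -1)) = Mul(5, Pow(-2, -1)) = Mul(5, Rational(-1, 2)) = Rational(-5, 2) ≈ -2.5000)
Y = -43 (Y = Add(-3, Mul(Mul(-4, -4), Rational(-5, 2))) = Add(-3, Mul(16, Rational(-5, 2))) = Add(-3, -40) = -43)
Mul(Mul(-30, 2), Y) = Mul(Mul(-30, 2), -43) = Mul(-60, -43) = 2580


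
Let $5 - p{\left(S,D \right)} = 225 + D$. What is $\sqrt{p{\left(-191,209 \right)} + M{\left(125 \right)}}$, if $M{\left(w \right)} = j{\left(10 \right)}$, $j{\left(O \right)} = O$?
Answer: $i \sqrt{419} \approx 20.469 i$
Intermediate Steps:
$p{\left(S,D \right)} = -220 - D$ ($p{\left(S,D \right)} = 5 - \left(225 + D\right) = -220 - D$)
$M{\left(w \right)} = 10$
$\sqrt{p{\left(-191,209 \right)} + M{\left(125 \right)}} = \sqrt{\left(-220 - 209\right) + 10} = \sqrt{-429 + 10} = \sqrt{-419} = i \sqrt{419}$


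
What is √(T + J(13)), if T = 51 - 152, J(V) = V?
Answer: 2*I*√22 ≈ 9.3808*I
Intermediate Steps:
T = -101
√(T + J(13)) = √(-101 + 13) = √(-88) = 2*I*√22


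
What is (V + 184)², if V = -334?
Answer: 22500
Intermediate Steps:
(V + 184)² = (-334 + 184)² = (-150)² = 22500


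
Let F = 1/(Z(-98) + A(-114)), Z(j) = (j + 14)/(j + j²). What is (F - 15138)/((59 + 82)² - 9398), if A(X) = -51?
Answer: -47664119/33007155 ≈ -1.4441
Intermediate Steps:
Z(j) = (14 + j)/(j + j²)
F = -679/34635 (F = 1/((14 - 98)/((-98)*(1 - 98)) - 51) = 1/(-1/98*(-84)/(-97) - 51) = 1/(-1/98*(-1/97)*(-84) - 51) = 1/(-6/679 - 51) = 1/(-34635/679) = -679/34635 ≈ -0.019604)
(F - 15138)/((59 + 82)² - 9398) = (-679/34635 - 15138)/((59 + 82)² - 9398) = -524305309/(34635*(141² - 9398)) = -524305309/(34635*(19881 - 9398)) = -524305309/34635/10483 = -524305309/34635*1/10483 = -47664119/33007155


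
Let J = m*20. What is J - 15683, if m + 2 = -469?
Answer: -25103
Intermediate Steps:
m = -471 (m = -2 - 469 = -471)
J = -9420 (J = -471*20 = -9420)
J - 15683 = -9420 - 15683 = -25103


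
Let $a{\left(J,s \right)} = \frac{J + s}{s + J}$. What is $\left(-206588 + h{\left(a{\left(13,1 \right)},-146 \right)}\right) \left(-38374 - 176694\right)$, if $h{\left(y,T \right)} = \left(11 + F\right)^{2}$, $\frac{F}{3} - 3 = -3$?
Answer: $44404444756$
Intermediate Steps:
$a{\left(J,s \right)} = 1$ ($a{\left(J,s \right)} = \frac{J + s}{J + s} = 1$)
$F = 0$ ($F = 9 + 3 \left(-3\right) = 9 - 9 = 0$)
$h{\left(y,T \right)} = 121$ ($h{\left(y,T \right)} = \left(11 + 0\right)^{2} = 11^{2} = 121$)
$\left(-206588 + h{\left(a{\left(13,1 \right)},-146 \right)}\right) \left(-38374 - 176694\right) = \left(-206588 + 121\right) \left(-38374 - 176694\right) = \left(-206467\right) \left(-215068\right) = 44404444756$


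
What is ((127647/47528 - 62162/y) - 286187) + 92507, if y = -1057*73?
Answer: -54636262398749/282100616 ≈ -1.9368e+5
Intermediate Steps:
y = -77161
((127647/47528 - 62162/y) - 286187) + 92507 = ((127647/47528 - 62162/(-77161)) - 286187) + 92507 = ((127647*(1/47528) - 62162*(-1/77161)) - 286187) + 92507 = ((9819/3656 + 62162/77161) - 286187) + 92507 = (984908131/282100616 - 286187) + 92507 = -80732544083061/282100616 + 92507 = -54636262398749/282100616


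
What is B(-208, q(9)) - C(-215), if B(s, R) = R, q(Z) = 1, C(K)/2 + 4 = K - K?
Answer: 9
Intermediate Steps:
C(K) = -8 (C(K) = -8 + 2*(K - K) = -8 + 2*0 = -8 + 0 = -8)
B(-208, q(9)) - C(-215) = 1 - 1*(-8) = 1 + 8 = 9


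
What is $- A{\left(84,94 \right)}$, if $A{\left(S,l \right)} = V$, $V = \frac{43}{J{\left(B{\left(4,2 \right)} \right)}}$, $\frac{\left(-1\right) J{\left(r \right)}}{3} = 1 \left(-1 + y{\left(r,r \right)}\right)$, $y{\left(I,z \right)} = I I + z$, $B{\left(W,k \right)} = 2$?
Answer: $\frac{43}{15} \approx 2.8667$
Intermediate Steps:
$y{\left(I,z \right)} = z + I^{2}$ ($y{\left(I,z \right)} = I^{2} + z = z + I^{2}$)
$J{\left(r \right)} = 3 - 3 r - 3 r^{2}$ ($J{\left(r \right)} = - 3 \cdot 1 \left(-1 + \left(r + r^{2}\right)\right) = - 3 \cdot 1 \left(-1 + r + r^{2}\right) = - 3 \left(-1 + r + r^{2}\right) = 3 - 3 r - 3 r^{2}$)
$V = - \frac{43}{15}$ ($V = \frac{43}{3 - 6 - 3 \cdot 2^{2}} = \frac{43}{3 - 6 - 12} = \frac{43}{-15} = 43 \left(- \frac{1}{15}\right) = - \frac{43}{15} \approx -2.8667$)
$A{\left(S,l \right)} = - \frac{43}{15}$
$- A{\left(84,94 \right)} = \left(-1\right) \left(- \frac{43}{15}\right) = \frac{43}{15}$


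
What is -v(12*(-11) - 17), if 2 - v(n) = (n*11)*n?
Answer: 244209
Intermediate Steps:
v(n) = 2 - 11*n² (v(n) = 2 - n*11*n = 2 - 11*n*n = 2 - 11*n²)
-v(12*(-11) - 17) = -(2 - 11*(12*(-11) - 17)²) = -(2 - 11*(-132 - 17)²) = -(2 - 11*(-149)²) = -(2 - 11*22201) = -(2 - 244211) = -1*(-244209) = 244209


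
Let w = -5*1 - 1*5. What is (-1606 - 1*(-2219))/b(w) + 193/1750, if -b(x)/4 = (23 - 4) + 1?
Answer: -105731/14000 ≈ -7.5522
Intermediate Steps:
w = -10 (w = -5 - 5 = -10)
b(x) = -80 (b(x) = -4*((23 - 4) + 1) = -4*(19 + 1) = -4*20 = -80)
(-1606 - 1*(-2219))/b(w) + 193/1750 = (-1606 - 1*(-2219))/(-80) + 193/1750 = (-1606 + 2219)*(-1/80) + 193*(1/1750) = 613*(-1/80) + 193/1750 = -613/80 + 193/1750 = -105731/14000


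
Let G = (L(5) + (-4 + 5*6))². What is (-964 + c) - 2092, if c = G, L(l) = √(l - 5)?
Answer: -2380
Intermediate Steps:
L(l) = √(-5 + l)
G = 676 (G = (√(-5 + 5) + (-4 + 5*6))² = (√0 + (-4 + 30))² = (0 + 26)² = 26² = 676)
c = 676
(-964 + c) - 2092 = (-964 + 676) - 2092 = -288 - 2092 = -2380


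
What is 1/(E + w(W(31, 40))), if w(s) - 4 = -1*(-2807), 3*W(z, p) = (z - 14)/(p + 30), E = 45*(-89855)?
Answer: -1/4040664 ≈ -2.4748e-7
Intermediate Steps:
E = -4043475
W(z, p) = (-14 + z)/(3*(30 + p)) (W(z, p) = ((z - 14)/(p + 30))/3 = ((-14 + z)/(30 + p))/3 = (-14 + z)/(3*(30 + p)))
w(s) = 2811 (w(s) = 4 - 1*(-2807) = 4 + 2807 = 2811)
1/(E + w(W(31, 40))) = 1/(-4043475 + 2811) = 1/(-4040664) = -1/4040664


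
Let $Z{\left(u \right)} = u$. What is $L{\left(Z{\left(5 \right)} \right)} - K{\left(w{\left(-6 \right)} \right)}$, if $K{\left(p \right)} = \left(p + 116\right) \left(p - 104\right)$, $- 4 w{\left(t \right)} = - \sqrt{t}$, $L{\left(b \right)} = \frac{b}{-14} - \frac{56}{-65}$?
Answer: $\frac{43916161}{3640} - 3 i \sqrt{6} \approx 12065.0 - 7.3485 i$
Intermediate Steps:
$L{\left(b \right)} = \frac{56}{65} - \frac{b}{14}$ ($L{\left(b \right)} = b \left(- \frac{1}{14}\right) - - \frac{56}{65} = - \frac{b}{14} + \frac{56}{65} = \frac{56}{65} - \frac{b}{14}$)
$w{\left(t \right)} = \frac{\sqrt{t}}{4}$ ($w{\left(t \right)} = - \frac{\left(-1\right) \sqrt{t}}{4} = \frac{\sqrt{t}}{4}$)
$K{\left(p \right)} = \left(-104 + p\right) \left(116 + p\right)$ ($K{\left(p \right)} = \left(116 + p\right) \left(-104 + p\right) = \left(-104 + p\right) \left(116 + p\right)$)
$L{\left(Z{\left(5 \right)} \right)} - K{\left(w{\left(-6 \right)} \right)} = \left(\frac{56}{65} - \frac{5}{14}\right) - \left(-12064 + \left(\frac{\sqrt{-6}}{4}\right)^{2} + 12 \frac{\sqrt{-6}}{4}\right) = \left(\frac{56}{65} - \frac{5}{14}\right) - \left(-12064 + \left(\frac{i \sqrt{6}}{4}\right)^{2} + 12 \frac{i \sqrt{6}}{4}\right) = \frac{459}{910} - \left(-12064 + \left(\frac{i \sqrt{6}}{4}\right)^{2} + 12 \frac{i \sqrt{6}}{4}\right) = \frac{459}{910} - \left(-12064 - \frac{3}{8} + 3 i \sqrt{6}\right) = \frac{459}{910} - \left(- \frac{96515}{8} + 3 i \sqrt{6}\right) = \frac{459}{910} + \left(\frac{96515}{8} - 3 i \sqrt{6}\right) = \frac{43916161}{3640} - 3 i \sqrt{6}$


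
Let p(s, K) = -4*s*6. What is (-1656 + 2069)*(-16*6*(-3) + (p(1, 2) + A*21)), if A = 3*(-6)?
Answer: -47082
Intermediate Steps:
p(s, K) = -24*s
A = -18
(-1656 + 2069)*(-16*6*(-3) + (p(1, 2) + A*21)) = (-1656 + 2069)*(-16*6*(-3) + (-24*1 - 18*21)) = 413*(-96*(-3) + (-24 - 378)) = 413*(288 - 402) = 413*(-114) = -47082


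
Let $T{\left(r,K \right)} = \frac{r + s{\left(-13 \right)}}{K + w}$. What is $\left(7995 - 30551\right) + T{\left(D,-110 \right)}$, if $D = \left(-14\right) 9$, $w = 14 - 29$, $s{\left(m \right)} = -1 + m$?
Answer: $- \frac{563872}{25} \approx -22555.0$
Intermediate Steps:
$w = -15$
$D = -126$
$T{\left(r,K \right)} = \frac{-14 + r}{-15 + K}$ ($T{\left(r,K \right)} = \frac{r - 14}{K - 15} = \frac{r - 14}{-15 + K} = \frac{-14 + r}{-15 + K}$)
$\left(7995 - 30551\right) + T{\left(D,-110 \right)} = \left(7995 - 30551\right) + \frac{-14 - 126}{-15 - 110} = -22556 + \frac{1}{-125} \left(-140\right) = -22556 - - \frac{28}{25} = -22556 + \frac{28}{25} = - \frac{563872}{25}$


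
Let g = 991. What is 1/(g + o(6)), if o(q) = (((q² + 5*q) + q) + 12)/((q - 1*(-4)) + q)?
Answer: 4/3985 ≈ 0.0010038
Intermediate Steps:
o(q) = (12 + q² + 6*q)/(4 + 2*q) (o(q) = ((q² + 6*q) + 12)/((q + 4) + q) = (12 + q² + 6*q)/((4 + q) + q) = (12 + q² + 6*q)/(4 + 2*q))
1/(g + o(6)) = 1/(991 + (12 + 6² + 6*6)/(2*(2 + 6))) = 1/(991 + (½)*(12 + 36 + 36)/8) = 1/(991 + (½)*(⅛)*84) = 1/(991 + 21/4) = 1/(3985/4) = 4/3985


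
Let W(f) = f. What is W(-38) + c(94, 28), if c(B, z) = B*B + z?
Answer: 8826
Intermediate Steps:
c(B, z) = z + B² (c(B, z) = B² + z = z + B²)
W(-38) + c(94, 28) = -38 + (28 + 94²) = -38 + (28 + 8836) = -38 + 8864 = 8826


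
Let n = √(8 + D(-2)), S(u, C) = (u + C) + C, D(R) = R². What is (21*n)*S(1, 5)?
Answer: 462*√3 ≈ 800.21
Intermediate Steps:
S(u, C) = u + 2*C (S(u, C) = (C + u) + C = u + 2*C)
n = 2*√3 (n = √(8 + (-2)²) = √(8 + 4) = √12 = 2*√3 ≈ 3.4641)
(21*n)*S(1, 5) = (21*(2*√3))*(1 + 2*5) = (42*√3)*(1 + 10) = (42*√3)*11 = 462*√3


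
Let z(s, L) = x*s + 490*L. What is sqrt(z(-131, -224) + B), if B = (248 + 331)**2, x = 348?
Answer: sqrt(179893) ≈ 424.14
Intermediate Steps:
z(s, L) = 348*s + 490*L
B = 335241 (B = 579**2 = 335241)
sqrt(z(-131, -224) + B) = sqrt((348*(-131) + 490*(-224)) + 335241) = sqrt((-45588 - 109760) + 335241) = sqrt(-155348 + 335241) = sqrt(179893)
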